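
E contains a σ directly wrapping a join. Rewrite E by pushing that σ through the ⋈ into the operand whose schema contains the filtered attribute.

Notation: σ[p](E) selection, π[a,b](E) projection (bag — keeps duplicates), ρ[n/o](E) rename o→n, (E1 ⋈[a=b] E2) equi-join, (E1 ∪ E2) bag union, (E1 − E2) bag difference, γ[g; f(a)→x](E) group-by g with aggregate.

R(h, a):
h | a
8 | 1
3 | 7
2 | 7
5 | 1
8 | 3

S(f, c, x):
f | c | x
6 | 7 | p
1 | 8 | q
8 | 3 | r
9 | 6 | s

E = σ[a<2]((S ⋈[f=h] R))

σ filters on a, owned by the right side.
E' = (S ⋈[f=h] σ[a<2](R))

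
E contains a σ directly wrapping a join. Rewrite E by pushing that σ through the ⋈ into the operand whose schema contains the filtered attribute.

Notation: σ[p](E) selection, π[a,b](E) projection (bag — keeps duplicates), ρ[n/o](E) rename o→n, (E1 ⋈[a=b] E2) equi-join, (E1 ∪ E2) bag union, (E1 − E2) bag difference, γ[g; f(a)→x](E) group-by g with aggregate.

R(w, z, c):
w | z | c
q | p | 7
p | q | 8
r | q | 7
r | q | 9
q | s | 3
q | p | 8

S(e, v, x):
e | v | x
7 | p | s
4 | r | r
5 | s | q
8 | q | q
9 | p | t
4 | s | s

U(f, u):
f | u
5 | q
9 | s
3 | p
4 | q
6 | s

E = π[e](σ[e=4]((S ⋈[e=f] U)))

σ filters on e, owned by the left side.
E' = π[e]((σ[e=4](S) ⋈[e=f] U))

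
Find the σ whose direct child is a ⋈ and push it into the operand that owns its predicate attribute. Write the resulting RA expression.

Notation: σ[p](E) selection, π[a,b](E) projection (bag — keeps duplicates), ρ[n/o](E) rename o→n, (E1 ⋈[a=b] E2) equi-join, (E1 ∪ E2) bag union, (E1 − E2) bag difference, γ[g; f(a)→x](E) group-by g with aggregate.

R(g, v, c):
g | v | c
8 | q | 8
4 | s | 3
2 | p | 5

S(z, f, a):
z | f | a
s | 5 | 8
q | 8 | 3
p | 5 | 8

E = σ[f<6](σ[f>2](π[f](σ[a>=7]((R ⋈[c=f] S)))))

σ filters on a, owned by the right side.
E' = σ[f<6](σ[f>2](π[f]((R ⋈[c=f] σ[a>=7](S)))))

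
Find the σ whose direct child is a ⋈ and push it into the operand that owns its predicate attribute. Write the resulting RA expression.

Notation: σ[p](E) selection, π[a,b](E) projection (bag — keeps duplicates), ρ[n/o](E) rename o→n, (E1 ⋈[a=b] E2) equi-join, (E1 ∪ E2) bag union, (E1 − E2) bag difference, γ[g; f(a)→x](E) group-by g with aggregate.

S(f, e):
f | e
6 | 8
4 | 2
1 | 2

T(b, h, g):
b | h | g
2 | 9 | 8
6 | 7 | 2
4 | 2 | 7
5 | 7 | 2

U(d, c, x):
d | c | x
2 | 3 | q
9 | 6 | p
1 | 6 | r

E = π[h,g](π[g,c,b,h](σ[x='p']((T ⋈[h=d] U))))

σ filters on x, owned by the right side.
E' = π[h,g](π[g,c,b,h]((T ⋈[h=d] σ[x='p'](U))))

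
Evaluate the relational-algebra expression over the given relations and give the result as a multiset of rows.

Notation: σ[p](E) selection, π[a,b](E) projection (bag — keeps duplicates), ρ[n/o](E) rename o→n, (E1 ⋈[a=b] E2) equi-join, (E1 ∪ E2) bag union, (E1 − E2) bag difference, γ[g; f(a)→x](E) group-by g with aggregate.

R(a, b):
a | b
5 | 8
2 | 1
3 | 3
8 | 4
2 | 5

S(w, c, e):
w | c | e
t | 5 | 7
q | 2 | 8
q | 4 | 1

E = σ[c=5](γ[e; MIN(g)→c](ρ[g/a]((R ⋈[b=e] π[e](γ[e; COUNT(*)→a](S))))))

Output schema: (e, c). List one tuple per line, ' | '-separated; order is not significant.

Stepwise |·|:
  R → 5
  S → 3
  γ[e; COUNT(*)→a](S) → 3
  π[e](γ[e; COUNT(*)→a](S)) → 3
  (R ⋈[b=e] π[e](γ[e; COUNT(*)→a](S))) → 2
  ρ[g/a]((R ⋈[b=e] π[e](γ[e; COUNT(*)→a](S)))) → 2
  γ[e; MIN(g)→c](ρ[g/a]((R ⋈[b=e] π[e](γ[e; COUNT(*)→a](S))))) → 2
  σ[c=5](γ[e; MIN(g)→c](ρ[g/a]((R ⋈[b=e] π[e](γ[e; COUNT(*)→a](S)))))) → 1

== RESULT ==
e | c
8 | 5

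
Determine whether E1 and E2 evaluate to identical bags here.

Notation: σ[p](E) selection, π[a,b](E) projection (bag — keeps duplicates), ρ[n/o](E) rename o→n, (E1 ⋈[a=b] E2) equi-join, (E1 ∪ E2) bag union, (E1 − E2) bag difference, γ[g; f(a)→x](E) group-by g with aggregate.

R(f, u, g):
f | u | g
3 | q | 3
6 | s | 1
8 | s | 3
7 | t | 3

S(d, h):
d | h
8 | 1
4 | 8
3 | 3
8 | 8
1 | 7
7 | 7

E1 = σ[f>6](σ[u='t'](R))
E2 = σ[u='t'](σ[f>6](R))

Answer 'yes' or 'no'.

E1 subexpression sizes:
  R → 4
  σ[u='t'](R) → 1
  σ[f>6](σ[u='t'](R)) → 1
E2 subexpression sizes:
  R → 4
  σ[f>6](R) → 2
  σ[u='t'](σ[f>6](R)) → 1

E1 and E2 produce the same multiset:
f | u | g
7 | t | 3

yes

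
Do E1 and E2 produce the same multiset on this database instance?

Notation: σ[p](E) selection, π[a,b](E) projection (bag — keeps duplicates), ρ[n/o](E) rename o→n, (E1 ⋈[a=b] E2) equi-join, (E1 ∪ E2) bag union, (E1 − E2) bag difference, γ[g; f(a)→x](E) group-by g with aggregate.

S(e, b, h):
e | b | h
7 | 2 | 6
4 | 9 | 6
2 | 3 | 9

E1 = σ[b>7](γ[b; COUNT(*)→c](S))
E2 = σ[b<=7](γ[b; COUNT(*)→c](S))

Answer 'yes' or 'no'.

E1 row counts bottom-up:
  S → 3
  γ[b; COUNT(*)→c](S) → 3
  σ[b>7](γ[b; COUNT(*)→c](S)) → 1
E2 row counts bottom-up:
  S → 3
  γ[b; COUNT(*)→c](S) → 3
  σ[b<=7](γ[b; COUNT(*)→c](S)) → 2

E1 result:
b | c
9 | 1
E2 result:
b | c
2 | 1
3 | 1
Witness: (3, 1) appears 0× in E1 but 1× in E2.

no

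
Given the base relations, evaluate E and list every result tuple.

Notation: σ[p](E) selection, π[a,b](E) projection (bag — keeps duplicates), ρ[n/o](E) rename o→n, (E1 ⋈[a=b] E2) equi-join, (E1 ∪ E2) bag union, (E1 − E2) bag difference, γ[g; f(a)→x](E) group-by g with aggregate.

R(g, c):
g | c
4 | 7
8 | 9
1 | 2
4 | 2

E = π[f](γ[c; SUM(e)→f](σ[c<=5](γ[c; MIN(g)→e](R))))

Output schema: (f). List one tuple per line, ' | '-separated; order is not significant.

Subexpression sizes:
  R → 4
  γ[c; MIN(g)→e](R) → 3
  σ[c<=5](γ[c; MIN(g)→e](R)) → 1
  γ[c; SUM(e)→f](σ[c<=5](γ[c; MIN(g)→e](R))) → 1
  π[f](γ[c; SUM(e)→f](σ[c<=5](γ[c; MIN(g)→e](R)))) → 1

== RESULT ==
f
1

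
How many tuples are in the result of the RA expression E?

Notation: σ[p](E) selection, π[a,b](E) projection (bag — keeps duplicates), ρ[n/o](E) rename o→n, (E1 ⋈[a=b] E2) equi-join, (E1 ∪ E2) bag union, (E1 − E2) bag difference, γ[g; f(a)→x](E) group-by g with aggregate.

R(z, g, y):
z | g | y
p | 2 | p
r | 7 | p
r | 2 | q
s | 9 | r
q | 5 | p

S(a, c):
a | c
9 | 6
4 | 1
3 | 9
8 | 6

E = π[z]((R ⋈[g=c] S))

Stepwise |·|:
  R → 5
  S → 4
  (R ⋈[g=c] S) → 1
  π[z]((R ⋈[g=c] S)) → 1

|E| = 1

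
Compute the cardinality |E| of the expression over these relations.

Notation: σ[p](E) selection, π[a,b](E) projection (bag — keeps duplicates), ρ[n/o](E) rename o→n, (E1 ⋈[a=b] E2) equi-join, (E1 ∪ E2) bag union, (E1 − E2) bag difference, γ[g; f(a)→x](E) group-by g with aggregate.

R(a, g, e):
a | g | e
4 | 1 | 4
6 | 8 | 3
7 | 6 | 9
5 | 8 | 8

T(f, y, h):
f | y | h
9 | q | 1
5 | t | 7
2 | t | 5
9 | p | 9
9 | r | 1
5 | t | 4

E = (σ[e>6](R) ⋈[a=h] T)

Subexpression sizes:
  R → 4
  σ[e>6](R) → 2
  T → 6
  (σ[e>6](R) ⋈[a=h] T) → 2

|E| = 2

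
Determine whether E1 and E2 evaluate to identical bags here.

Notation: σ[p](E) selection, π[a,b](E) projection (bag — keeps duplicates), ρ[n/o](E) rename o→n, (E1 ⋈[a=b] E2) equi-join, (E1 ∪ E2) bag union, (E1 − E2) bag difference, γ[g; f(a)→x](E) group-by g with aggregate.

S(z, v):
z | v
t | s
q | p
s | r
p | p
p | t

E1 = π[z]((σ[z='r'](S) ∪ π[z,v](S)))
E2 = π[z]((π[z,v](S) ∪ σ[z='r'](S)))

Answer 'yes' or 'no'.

E1 row counts bottom-up:
  S → 5
  σ[z='r'](S) → 0
  S → 5
  π[z,v](S) → 5
  (σ[z='r'](S) ∪ π[z,v](S)) → 5
  π[z]((σ[z='r'](S) ∪ π[z,v](S))) → 5
E2 row counts bottom-up:
  S → 5
  π[z,v](S) → 5
  S → 5
  σ[z='r'](S) → 0
  (π[z,v](S) ∪ σ[z='r'](S)) → 5
  π[z]((π[z,v](S) ∪ σ[z='r'](S))) → 5

E1 and E2 produce the same multiset:
z
p
p
q
s
t

yes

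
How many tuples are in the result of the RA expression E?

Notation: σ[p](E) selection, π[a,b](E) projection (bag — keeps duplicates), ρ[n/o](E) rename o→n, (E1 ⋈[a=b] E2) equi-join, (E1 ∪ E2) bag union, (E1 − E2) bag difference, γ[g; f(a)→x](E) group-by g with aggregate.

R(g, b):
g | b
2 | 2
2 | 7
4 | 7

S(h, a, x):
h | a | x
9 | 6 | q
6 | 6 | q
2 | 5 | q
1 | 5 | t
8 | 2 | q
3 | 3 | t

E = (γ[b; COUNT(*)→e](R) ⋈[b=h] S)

Per-node cardinality:
  R → 3
  γ[b; COUNT(*)→e](R) → 2
  S → 6
  (γ[b; COUNT(*)→e](R) ⋈[b=h] S) → 1

|E| = 1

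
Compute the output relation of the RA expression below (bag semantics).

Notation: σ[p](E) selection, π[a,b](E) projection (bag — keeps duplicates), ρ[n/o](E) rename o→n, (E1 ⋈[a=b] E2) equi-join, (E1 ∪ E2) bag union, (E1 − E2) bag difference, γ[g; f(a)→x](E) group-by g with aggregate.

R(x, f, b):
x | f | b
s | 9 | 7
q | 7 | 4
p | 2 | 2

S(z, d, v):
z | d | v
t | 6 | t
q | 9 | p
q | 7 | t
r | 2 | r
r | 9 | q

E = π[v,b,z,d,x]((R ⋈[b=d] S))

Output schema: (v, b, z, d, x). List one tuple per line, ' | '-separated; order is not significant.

Stepwise |·|:
  R → 3
  S → 5
  (R ⋈[b=d] S) → 2
  π[v,b,z,d,x]((R ⋈[b=d] S)) → 2

== RESULT ==
v | b | z | d | x
r | 2 | r | 2 | p
t | 7 | q | 7 | s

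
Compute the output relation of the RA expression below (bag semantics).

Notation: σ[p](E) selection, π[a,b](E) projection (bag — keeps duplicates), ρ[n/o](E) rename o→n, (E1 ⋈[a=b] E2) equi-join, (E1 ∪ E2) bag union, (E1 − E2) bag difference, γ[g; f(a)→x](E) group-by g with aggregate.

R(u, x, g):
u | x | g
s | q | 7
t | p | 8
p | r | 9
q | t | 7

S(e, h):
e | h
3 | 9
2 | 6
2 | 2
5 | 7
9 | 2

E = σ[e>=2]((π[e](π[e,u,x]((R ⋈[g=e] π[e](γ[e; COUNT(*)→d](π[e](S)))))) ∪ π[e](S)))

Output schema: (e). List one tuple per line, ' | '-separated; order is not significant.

Subexpression sizes:
  R → 4
  S → 5
  π[e](S) → 5
  γ[e; COUNT(*)→d](π[e](S)) → 4
  π[e](γ[e; COUNT(*)→d](π[e](S))) → 4
  (R ⋈[g=e] π[e](γ[e; COUNT(*)→d](π[e](S)))) → 1
  π[e,u,x]((R ⋈[g=e] π[e](γ[e; COUNT(*)→d](π[e](S))))) → 1
  π[e](π[e,u,x]((R ⋈[g=e] π[e](γ[e; COUNT(*)→d](π[e](S)))))) → 1
  S → 5
  π[e](S) → 5
  (π[e](π[e,u,x]((R ⋈[g=e] π[e](γ[e; COUNT(*)→d](π[e](S)))))) ∪ π[e](S)) → 6
  σ[e>=2]((π[e](π[e,u,x]((R ⋈[g=e] π[e](γ[e; COUNT(*)→d](π[e](S)))))) ∪ π[e](S))) → 6

== RESULT ==
e
2
2
3
5
9
9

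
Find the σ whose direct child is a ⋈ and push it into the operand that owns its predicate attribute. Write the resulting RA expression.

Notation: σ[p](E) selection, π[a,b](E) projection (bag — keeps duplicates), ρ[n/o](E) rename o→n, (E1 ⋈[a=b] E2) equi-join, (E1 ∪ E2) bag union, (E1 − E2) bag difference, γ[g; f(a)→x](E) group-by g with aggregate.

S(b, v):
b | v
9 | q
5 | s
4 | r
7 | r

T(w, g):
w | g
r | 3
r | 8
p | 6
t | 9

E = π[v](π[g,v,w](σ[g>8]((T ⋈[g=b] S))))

σ filters on g, owned by the left side.
E' = π[v](π[g,v,w]((σ[g>8](T) ⋈[g=b] S)))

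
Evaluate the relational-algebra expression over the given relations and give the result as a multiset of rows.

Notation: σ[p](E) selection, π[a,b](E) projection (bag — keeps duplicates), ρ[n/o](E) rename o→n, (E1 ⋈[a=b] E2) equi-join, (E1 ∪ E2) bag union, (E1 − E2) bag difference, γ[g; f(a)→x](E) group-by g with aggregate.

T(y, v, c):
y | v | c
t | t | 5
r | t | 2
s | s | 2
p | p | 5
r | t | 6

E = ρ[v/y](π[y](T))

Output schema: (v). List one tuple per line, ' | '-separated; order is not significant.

Row counts bottom-up:
  T → 5
  π[y](T) → 5
  ρ[v/y](π[y](T)) → 5

== RESULT ==
v
p
r
r
s
t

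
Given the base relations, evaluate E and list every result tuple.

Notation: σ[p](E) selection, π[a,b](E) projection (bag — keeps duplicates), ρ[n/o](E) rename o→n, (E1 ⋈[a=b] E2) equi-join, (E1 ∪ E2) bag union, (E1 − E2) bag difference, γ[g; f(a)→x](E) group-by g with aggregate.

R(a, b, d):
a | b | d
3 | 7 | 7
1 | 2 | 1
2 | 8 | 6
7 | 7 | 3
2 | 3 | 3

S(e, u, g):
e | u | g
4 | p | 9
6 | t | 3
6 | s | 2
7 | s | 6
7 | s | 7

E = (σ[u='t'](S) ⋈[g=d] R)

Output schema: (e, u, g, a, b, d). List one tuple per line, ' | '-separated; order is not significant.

Subexpression sizes:
  S → 5
  σ[u='t'](S) → 1
  R → 5
  (σ[u='t'](S) ⋈[g=d] R) → 2

== RESULT ==
e | u | g | a | b | d
6 | t | 3 | 2 | 3 | 3
6 | t | 3 | 7 | 7 | 3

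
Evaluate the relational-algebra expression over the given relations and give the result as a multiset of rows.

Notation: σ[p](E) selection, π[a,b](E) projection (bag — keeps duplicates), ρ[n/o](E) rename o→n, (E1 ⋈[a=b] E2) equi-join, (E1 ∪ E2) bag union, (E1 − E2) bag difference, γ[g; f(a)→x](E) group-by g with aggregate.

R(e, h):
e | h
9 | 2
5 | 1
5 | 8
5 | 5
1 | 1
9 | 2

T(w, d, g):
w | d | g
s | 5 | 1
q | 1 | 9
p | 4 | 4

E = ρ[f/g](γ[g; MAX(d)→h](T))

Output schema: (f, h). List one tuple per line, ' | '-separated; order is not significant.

Row counts bottom-up:
  T → 3
  γ[g; MAX(d)→h](T) → 3
  ρ[f/g](γ[g; MAX(d)→h](T)) → 3

== RESULT ==
f | h
1 | 5
4 | 4
9 | 1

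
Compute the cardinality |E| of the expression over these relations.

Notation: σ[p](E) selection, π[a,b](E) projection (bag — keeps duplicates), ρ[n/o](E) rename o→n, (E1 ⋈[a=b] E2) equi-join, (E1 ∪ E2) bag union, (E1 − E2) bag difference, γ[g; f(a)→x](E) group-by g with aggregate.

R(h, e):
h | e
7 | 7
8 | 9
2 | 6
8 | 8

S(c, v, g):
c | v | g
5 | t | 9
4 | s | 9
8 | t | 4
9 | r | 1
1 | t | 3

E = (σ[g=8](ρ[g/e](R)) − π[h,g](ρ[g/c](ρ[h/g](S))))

Stepwise |·|:
  R → 4
  ρ[g/e](R) → 4
  σ[g=8](ρ[g/e](R)) → 1
  S → 5
  ρ[h/g](S) → 5
  ρ[g/c](ρ[h/g](S)) → 5
  π[h,g](ρ[g/c](ρ[h/g](S))) → 5
  (σ[g=8](ρ[g/e](R)) − π[h,g](ρ[g/c](ρ[h/g](S)))) → 1

|E| = 1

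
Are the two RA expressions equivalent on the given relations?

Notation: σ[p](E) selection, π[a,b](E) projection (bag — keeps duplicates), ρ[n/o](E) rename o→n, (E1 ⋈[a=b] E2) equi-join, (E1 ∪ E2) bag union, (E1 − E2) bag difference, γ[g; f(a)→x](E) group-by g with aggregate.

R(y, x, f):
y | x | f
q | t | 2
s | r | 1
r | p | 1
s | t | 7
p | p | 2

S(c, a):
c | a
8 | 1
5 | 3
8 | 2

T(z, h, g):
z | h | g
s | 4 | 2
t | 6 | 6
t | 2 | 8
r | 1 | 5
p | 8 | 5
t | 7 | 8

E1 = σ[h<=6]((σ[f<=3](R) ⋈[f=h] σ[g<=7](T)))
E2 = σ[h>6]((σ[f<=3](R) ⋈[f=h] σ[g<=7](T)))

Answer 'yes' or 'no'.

E1 per-node cardinality:
  R → 5
  σ[f<=3](R) → 4
  T → 6
  σ[g<=7](T) → 4
  (σ[f<=3](R) ⋈[f=h] σ[g<=7](T)) → 2
  σ[h<=6]((σ[f<=3](R) ⋈[f=h] σ[g<=7](T))) → 2
E2 per-node cardinality:
  R → 5
  σ[f<=3](R) → 4
  T → 6
  σ[g<=7](T) → 4
  (σ[f<=3](R) ⋈[f=h] σ[g<=7](T)) → 2
  σ[h>6]((σ[f<=3](R) ⋈[f=h] σ[g<=7](T))) → 0

E1 result:
y | x | f | z | h | g
r | p | 1 | r | 1 | 5
s | r | 1 | r | 1 | 5
E2 result:
y | x | f | z | h | g
(0 rows)
Witness: ('r', 'p', 1, 'r', 1, 5) appears 1× in E1 but 0× in E2.

no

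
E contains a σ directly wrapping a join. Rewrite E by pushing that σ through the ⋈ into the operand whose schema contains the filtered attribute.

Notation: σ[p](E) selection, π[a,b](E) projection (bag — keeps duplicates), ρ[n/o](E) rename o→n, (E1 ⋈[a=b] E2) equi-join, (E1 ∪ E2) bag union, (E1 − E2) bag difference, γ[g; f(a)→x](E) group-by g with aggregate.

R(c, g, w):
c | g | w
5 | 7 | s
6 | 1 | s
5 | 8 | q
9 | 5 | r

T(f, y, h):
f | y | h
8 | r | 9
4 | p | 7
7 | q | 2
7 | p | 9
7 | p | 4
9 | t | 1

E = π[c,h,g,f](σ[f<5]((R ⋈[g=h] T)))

σ filters on f, owned by the right side.
E' = π[c,h,g,f]((R ⋈[g=h] σ[f<5](T)))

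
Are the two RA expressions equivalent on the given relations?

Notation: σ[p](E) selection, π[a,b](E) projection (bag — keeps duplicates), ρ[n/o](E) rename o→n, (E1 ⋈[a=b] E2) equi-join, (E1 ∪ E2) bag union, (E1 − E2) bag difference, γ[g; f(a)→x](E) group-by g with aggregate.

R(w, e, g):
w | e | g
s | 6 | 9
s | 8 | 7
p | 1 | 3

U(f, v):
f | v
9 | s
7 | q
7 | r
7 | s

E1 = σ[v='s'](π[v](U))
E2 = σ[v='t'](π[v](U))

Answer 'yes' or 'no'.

E1 row counts bottom-up:
  U → 4
  π[v](U) → 4
  σ[v='s'](π[v](U)) → 2
E2 row counts bottom-up:
  U → 4
  π[v](U) → 4
  σ[v='t'](π[v](U)) → 0

E1 result:
v
s
s
E2 result:
v
(0 rows)
Witness: ('s',) appears 2× in E1 but 0× in E2.

no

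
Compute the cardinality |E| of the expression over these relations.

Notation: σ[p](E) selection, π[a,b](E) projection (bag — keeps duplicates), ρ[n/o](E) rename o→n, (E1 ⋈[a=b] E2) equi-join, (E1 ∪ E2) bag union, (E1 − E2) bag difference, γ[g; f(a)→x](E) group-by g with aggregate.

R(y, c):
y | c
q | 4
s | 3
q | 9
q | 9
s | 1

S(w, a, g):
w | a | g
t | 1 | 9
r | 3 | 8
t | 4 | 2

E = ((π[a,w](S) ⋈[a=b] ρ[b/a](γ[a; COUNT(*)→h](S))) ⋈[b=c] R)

Per-node cardinality:
  S → 3
  π[a,w](S) → 3
  S → 3
  γ[a; COUNT(*)→h](S) → 3
  ρ[b/a](γ[a; COUNT(*)→h](S)) → 3
  (π[a,w](S) ⋈[a=b] ρ[b/a](γ[a; COUNT(*)→h](S))) → 3
  R → 5
  ((π[a,w](S) ⋈[a=b] ρ[b/a](γ[a; COUNT(*)→h](S))) ⋈[b=c] R) → 3

|E| = 3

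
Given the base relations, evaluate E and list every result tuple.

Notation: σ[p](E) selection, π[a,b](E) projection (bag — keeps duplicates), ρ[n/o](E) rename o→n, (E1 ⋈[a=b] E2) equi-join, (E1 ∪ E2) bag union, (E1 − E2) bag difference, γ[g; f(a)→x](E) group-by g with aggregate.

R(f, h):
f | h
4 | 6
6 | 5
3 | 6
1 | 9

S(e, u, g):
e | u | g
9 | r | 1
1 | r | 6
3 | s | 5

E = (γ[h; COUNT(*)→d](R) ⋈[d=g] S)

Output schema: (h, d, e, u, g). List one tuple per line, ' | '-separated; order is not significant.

Subexpression sizes:
  R → 4
  γ[h; COUNT(*)→d](R) → 3
  S → 3
  (γ[h; COUNT(*)→d](R) ⋈[d=g] S) → 2

== RESULT ==
h | d | e | u | g
5 | 1 | 9 | r | 1
9 | 1 | 9 | r | 1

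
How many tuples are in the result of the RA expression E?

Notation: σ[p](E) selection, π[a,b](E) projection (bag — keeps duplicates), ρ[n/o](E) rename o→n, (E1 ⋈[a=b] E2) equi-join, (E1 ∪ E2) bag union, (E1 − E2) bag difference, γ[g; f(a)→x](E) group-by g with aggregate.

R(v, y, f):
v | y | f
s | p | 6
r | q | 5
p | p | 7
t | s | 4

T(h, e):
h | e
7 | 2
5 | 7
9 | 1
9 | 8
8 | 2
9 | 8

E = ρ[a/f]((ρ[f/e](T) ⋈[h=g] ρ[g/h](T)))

Per-node cardinality:
  T → 6
  ρ[f/e](T) → 6
  T → 6
  ρ[g/h](T) → 6
  (ρ[f/e](T) ⋈[h=g] ρ[g/h](T)) → 12
  ρ[a/f]((ρ[f/e](T) ⋈[h=g] ρ[g/h](T))) → 12

|E| = 12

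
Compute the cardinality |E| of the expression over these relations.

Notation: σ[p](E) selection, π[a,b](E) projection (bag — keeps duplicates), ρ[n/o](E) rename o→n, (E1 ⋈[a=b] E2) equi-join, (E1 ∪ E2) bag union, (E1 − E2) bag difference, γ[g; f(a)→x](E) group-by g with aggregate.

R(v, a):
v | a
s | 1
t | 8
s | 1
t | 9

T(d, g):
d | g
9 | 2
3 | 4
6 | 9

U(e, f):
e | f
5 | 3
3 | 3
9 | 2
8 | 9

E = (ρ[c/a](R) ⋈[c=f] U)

Stepwise |·|:
  R → 4
  ρ[c/a](R) → 4
  U → 4
  (ρ[c/a](R) ⋈[c=f] U) → 1

|E| = 1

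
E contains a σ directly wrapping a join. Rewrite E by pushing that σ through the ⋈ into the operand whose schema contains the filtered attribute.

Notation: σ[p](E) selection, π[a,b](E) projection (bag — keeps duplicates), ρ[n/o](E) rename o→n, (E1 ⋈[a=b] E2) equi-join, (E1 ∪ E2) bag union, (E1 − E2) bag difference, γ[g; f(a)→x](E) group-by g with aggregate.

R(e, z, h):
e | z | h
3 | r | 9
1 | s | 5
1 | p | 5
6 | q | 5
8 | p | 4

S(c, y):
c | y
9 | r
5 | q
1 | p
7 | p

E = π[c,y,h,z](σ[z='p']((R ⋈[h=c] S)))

σ filters on z, owned by the left side.
E' = π[c,y,h,z]((σ[z='p'](R) ⋈[h=c] S))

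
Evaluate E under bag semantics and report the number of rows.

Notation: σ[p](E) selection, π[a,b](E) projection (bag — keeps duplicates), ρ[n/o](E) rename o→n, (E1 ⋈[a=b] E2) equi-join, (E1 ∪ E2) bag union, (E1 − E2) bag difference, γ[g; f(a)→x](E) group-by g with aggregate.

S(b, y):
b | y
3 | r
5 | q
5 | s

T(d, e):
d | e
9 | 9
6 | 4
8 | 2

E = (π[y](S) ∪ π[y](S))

Stepwise |·|:
  S → 3
  π[y](S) → 3
  S → 3
  π[y](S) → 3
  (π[y](S) ∪ π[y](S)) → 6

|E| = 6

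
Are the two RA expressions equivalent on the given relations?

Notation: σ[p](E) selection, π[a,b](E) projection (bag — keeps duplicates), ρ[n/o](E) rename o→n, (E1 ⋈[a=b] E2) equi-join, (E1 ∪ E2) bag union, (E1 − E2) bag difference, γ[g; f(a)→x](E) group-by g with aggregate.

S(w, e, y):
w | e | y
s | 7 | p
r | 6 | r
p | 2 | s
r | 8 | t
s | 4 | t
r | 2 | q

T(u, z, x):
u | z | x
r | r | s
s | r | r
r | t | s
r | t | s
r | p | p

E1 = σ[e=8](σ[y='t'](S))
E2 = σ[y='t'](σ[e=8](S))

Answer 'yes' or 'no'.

E1 row counts bottom-up:
  S → 6
  σ[y='t'](S) → 2
  σ[e=8](σ[y='t'](S)) → 1
E2 row counts bottom-up:
  S → 6
  σ[e=8](S) → 1
  σ[y='t'](σ[e=8](S)) → 1

E1 and E2 produce the same multiset:
w | e | y
r | 8 | t

yes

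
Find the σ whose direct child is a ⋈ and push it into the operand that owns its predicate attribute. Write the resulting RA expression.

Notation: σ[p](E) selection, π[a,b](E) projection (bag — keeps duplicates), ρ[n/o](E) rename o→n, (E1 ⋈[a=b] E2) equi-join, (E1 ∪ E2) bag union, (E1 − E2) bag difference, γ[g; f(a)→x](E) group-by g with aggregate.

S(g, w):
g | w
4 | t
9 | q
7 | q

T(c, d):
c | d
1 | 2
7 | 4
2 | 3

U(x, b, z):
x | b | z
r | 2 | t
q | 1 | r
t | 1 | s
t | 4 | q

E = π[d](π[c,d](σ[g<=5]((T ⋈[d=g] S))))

σ filters on g, owned by the right side.
E' = π[d](π[c,d]((T ⋈[d=g] σ[g<=5](S))))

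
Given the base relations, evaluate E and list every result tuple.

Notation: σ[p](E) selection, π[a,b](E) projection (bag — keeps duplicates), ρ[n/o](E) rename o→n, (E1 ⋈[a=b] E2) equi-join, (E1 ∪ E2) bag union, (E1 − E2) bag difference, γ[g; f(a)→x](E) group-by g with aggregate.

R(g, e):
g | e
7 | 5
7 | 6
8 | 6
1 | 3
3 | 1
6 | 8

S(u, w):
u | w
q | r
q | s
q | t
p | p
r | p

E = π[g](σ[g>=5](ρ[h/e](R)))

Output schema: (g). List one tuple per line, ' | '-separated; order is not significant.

Row counts bottom-up:
  R → 6
  ρ[h/e](R) → 6
  σ[g>=5](ρ[h/e](R)) → 4
  π[g](σ[g>=5](ρ[h/e](R))) → 4

== RESULT ==
g
6
7
7
8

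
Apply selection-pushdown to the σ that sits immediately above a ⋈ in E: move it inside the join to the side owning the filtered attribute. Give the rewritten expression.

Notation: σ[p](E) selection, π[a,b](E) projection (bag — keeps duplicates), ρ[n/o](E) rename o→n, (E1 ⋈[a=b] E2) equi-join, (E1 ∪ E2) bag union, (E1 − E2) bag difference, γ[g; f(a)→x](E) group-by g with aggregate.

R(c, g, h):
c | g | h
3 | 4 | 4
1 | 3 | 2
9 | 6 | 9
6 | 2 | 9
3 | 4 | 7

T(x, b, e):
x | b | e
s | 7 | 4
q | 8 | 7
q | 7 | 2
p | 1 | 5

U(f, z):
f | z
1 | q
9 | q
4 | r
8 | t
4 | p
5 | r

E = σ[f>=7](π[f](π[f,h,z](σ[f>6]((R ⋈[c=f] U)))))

σ filters on f, owned by the right side.
E' = σ[f>=7](π[f](π[f,h,z]((R ⋈[c=f] σ[f>6](U)))))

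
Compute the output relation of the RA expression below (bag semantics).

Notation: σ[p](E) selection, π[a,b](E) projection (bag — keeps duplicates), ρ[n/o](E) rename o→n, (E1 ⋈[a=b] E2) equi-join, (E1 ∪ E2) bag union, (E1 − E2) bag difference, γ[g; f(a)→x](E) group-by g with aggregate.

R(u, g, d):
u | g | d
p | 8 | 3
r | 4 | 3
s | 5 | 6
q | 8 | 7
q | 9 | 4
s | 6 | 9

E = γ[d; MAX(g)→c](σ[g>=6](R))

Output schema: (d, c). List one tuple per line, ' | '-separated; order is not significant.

Stepwise |·|:
  R → 6
  σ[g>=6](R) → 4
  γ[d; MAX(g)→c](σ[g>=6](R)) → 4

== RESULT ==
d | c
3 | 8
4 | 9
7 | 8
9 | 6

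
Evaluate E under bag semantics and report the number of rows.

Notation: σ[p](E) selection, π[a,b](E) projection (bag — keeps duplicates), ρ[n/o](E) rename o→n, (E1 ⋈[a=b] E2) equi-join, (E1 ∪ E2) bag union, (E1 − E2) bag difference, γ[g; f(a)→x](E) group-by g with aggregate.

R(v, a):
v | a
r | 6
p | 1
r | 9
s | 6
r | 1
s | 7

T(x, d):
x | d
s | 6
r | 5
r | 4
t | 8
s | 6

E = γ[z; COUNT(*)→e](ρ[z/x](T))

Subexpression sizes:
  T → 5
  ρ[z/x](T) → 5
  γ[z; COUNT(*)→e](ρ[z/x](T)) → 3

|E| = 3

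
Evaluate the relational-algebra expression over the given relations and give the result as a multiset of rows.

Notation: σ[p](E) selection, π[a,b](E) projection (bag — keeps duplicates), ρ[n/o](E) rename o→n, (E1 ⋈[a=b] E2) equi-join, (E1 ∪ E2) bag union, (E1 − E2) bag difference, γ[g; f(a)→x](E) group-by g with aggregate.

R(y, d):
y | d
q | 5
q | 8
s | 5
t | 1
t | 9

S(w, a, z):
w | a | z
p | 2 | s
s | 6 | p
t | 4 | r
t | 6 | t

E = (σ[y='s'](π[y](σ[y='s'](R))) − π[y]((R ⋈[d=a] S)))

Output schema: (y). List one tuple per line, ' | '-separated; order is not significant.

Subexpression sizes:
  R → 5
  σ[y='s'](R) → 1
  π[y](σ[y='s'](R)) → 1
  σ[y='s'](π[y](σ[y='s'](R))) → 1
  R → 5
  S → 4
  (R ⋈[d=a] S) → 0
  π[y]((R ⋈[d=a] S)) → 0
  (σ[y='s'](π[y](σ[y='s'](R))) − π[y]((R ⋈[d=a] S))) → 1

== RESULT ==
y
s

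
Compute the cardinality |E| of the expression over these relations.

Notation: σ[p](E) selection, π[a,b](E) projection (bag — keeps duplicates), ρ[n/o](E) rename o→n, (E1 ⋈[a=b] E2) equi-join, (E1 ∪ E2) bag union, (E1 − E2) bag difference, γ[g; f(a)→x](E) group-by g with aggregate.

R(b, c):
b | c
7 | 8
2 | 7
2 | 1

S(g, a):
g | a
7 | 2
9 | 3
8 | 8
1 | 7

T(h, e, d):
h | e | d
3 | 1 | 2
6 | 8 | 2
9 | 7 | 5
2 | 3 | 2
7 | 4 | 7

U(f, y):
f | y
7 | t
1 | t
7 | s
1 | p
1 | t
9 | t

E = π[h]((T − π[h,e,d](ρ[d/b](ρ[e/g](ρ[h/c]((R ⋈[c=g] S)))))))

Subexpression sizes:
  T → 5
  R → 3
  S → 4
  (R ⋈[c=g] S) → 3
  ρ[h/c]((R ⋈[c=g] S)) → 3
  ρ[e/g](ρ[h/c]((R ⋈[c=g] S))) → 3
  ρ[d/b](ρ[e/g](ρ[h/c]((R ⋈[c=g] S)))) → 3
  π[h,e,d](ρ[d/b](ρ[e/g](ρ[h/c]((R ⋈[c=g] S))))) → 3
  (T − π[h,e,d](ρ[d/b](ρ[e/g](ρ[h/c]((R ⋈[c=g] S)))))) → 5
  π[h]((T − π[h,e,d](ρ[d/b](ρ[e/g](ρ[h/c]((R ⋈[c=g] S))))))) → 5

|E| = 5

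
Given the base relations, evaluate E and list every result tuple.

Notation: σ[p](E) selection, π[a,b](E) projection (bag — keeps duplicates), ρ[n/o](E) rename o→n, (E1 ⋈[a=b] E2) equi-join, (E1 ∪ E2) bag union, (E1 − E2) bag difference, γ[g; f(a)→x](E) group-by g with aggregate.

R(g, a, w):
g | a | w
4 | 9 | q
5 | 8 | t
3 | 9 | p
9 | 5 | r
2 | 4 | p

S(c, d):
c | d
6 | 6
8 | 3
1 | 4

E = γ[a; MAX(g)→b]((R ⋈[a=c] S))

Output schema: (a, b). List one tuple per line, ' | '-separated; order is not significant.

Row counts bottom-up:
  R → 5
  S → 3
  (R ⋈[a=c] S) → 1
  γ[a; MAX(g)→b]((R ⋈[a=c] S)) → 1

== RESULT ==
a | b
8 | 5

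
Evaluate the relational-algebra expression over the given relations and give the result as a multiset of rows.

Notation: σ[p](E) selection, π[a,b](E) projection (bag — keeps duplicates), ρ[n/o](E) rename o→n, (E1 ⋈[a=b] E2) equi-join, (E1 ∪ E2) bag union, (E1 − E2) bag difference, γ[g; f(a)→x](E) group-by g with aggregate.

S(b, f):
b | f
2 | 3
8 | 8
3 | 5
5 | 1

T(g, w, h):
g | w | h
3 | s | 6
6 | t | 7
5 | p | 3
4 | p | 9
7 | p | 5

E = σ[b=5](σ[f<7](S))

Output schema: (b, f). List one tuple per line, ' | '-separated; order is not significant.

Per-node cardinality:
  S → 4
  σ[f<7](S) → 3
  σ[b=5](σ[f<7](S)) → 1

== RESULT ==
b | f
5 | 1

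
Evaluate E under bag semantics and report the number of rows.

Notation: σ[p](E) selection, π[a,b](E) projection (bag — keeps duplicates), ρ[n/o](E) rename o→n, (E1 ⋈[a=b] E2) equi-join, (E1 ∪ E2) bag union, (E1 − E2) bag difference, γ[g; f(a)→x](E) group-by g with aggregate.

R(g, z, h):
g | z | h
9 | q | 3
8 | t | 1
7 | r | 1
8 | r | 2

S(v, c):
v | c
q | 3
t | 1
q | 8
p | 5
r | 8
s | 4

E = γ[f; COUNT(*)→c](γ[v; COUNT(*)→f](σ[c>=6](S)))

Stepwise |·|:
  S → 6
  σ[c>=6](S) → 2
  γ[v; COUNT(*)→f](σ[c>=6](S)) → 2
  γ[f; COUNT(*)→c](γ[v; COUNT(*)→f](σ[c>=6](S))) → 1

|E| = 1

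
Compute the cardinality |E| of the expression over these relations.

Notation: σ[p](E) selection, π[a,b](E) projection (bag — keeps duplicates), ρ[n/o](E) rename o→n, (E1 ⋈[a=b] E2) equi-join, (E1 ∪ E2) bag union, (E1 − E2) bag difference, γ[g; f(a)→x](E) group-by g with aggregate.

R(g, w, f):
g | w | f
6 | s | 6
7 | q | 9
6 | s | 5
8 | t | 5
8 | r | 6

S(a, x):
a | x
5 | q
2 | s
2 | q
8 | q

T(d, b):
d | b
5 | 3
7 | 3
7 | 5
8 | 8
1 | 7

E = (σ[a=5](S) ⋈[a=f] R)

Stepwise |·|:
  S → 4
  σ[a=5](S) → 1
  R → 5
  (σ[a=5](S) ⋈[a=f] R) → 2

|E| = 2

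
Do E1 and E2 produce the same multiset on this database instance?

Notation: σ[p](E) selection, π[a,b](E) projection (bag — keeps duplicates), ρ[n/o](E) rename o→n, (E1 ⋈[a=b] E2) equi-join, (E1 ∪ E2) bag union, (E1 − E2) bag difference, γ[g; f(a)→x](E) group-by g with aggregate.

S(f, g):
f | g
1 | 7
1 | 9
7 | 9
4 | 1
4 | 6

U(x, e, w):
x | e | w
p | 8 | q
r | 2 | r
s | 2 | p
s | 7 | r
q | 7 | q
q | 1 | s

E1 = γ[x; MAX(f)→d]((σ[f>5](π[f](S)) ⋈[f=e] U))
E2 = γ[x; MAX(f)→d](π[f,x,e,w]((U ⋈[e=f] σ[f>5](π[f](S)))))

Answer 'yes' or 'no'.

E1 subexpression sizes:
  S → 5
  π[f](S) → 5
  σ[f>5](π[f](S)) → 1
  U → 6
  (σ[f>5](π[f](S)) ⋈[f=e] U) → 2
  γ[x; MAX(f)→d]((σ[f>5](π[f](S)) ⋈[f=e] U)) → 2
E2 subexpression sizes:
  U → 6
  S → 5
  π[f](S) → 5
  σ[f>5](π[f](S)) → 1
  (U ⋈[e=f] σ[f>5](π[f](S))) → 2
  π[f,x,e,w]((U ⋈[e=f] σ[f>5](π[f](S)))) → 2
  γ[x; MAX(f)→d](π[f,x,e,w]((U ⋈[e=f] σ[f>5](π[f](S))))) → 2

E1 and E2 produce the same multiset:
x | d
q | 7
s | 7

yes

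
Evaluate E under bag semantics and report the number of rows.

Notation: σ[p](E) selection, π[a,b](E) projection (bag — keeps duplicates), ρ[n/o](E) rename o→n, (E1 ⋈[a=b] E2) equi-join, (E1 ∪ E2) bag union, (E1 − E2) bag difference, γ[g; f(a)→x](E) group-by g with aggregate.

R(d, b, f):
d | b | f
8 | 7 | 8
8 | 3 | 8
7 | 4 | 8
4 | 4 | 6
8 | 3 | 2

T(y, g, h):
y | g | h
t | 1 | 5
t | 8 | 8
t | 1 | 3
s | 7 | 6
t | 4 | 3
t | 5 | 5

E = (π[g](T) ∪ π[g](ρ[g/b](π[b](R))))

Row counts bottom-up:
  T → 6
  π[g](T) → 6
  R → 5
  π[b](R) → 5
  ρ[g/b](π[b](R)) → 5
  π[g](ρ[g/b](π[b](R))) → 5
  (π[g](T) ∪ π[g](ρ[g/b](π[b](R)))) → 11

|E| = 11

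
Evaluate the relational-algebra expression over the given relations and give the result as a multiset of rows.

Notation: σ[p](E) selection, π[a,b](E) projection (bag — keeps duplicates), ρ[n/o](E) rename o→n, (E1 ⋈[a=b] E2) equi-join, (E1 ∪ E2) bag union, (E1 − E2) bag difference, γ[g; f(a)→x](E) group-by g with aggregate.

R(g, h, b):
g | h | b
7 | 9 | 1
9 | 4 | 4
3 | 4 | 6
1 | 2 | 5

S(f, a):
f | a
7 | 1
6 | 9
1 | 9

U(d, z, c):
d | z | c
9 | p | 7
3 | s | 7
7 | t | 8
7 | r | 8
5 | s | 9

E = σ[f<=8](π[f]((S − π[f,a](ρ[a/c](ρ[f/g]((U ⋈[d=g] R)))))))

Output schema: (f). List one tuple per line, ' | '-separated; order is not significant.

Subexpression sizes:
  S → 3
  U → 5
  R → 4
  (U ⋈[d=g] R) → 4
  ρ[f/g]((U ⋈[d=g] R)) → 4
  ρ[a/c](ρ[f/g]((U ⋈[d=g] R))) → 4
  π[f,a](ρ[a/c](ρ[f/g]((U ⋈[d=g] R)))) → 4
  (S − π[f,a](ρ[a/c](ρ[f/g]((U ⋈[d=g] R))))) → 3
  π[f]((S − π[f,a](ρ[a/c](ρ[f/g]((U ⋈[d=g] R)))))) → 3
  σ[f<=8](π[f]((S − π[f,a](ρ[a/c](ρ[f/g]((U ⋈[d=g] R))))))) → 3

== RESULT ==
f
1
6
7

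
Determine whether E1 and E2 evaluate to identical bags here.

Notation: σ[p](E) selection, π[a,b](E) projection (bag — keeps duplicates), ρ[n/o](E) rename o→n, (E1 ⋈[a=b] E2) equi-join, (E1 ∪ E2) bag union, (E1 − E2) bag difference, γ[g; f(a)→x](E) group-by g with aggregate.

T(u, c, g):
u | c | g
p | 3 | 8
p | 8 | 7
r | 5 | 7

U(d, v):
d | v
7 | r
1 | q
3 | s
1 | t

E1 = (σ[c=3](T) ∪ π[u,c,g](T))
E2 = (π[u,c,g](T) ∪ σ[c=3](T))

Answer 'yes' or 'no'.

E1 stepwise |·|:
  T → 3
  σ[c=3](T) → 1
  T → 3
  π[u,c,g](T) → 3
  (σ[c=3](T) ∪ π[u,c,g](T)) → 4
E2 stepwise |·|:
  T → 3
  π[u,c,g](T) → 3
  T → 3
  σ[c=3](T) → 1
  (π[u,c,g](T) ∪ σ[c=3](T)) → 4

E1 and E2 produce the same multiset:
u | c | g
p | 3 | 8
p | 3 | 8
p | 8 | 7
r | 5 | 7

yes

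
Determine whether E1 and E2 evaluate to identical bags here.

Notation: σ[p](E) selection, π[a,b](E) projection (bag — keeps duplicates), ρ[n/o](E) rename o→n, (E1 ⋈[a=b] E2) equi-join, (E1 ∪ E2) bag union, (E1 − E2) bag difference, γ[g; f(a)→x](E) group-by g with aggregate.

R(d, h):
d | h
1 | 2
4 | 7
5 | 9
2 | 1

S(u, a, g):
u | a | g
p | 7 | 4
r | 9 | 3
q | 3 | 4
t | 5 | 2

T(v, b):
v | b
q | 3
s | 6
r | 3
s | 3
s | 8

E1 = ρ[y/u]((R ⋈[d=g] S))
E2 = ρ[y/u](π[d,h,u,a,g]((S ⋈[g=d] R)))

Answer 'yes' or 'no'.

E1 subexpression sizes:
  R → 4
  S → 4
  (R ⋈[d=g] S) → 3
  ρ[y/u]((R ⋈[d=g] S)) → 3
E2 subexpression sizes:
  S → 4
  R → 4
  (S ⋈[g=d] R) → 3
  π[d,h,u,a,g]((S ⋈[g=d] R)) → 3
  ρ[y/u](π[d,h,u,a,g]((S ⋈[g=d] R))) → 3

E1 and E2 produce the same multiset:
d | h | y | a | g
2 | 1 | t | 5 | 2
4 | 7 | p | 7 | 4
4 | 7 | q | 3 | 4

yes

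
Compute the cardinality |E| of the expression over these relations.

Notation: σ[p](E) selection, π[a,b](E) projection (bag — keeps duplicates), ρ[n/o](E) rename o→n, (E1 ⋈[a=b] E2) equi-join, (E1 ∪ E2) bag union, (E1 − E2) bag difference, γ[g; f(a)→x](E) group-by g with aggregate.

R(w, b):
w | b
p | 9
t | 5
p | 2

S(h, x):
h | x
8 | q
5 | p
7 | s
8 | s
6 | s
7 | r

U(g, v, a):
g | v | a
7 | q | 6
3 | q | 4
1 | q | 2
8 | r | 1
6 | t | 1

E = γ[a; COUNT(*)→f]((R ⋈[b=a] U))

Row counts bottom-up:
  R → 3
  U → 5
  (R ⋈[b=a] U) → 1
  γ[a; COUNT(*)→f]((R ⋈[b=a] U)) → 1

|E| = 1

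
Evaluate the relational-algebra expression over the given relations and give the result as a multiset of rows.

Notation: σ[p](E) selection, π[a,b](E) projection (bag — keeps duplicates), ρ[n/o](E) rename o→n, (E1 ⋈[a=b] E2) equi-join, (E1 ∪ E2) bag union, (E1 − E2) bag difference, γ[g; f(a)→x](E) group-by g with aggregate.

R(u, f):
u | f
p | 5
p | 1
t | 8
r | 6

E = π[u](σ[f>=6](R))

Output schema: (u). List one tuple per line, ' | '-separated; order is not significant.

Per-node cardinality:
  R → 4
  σ[f>=6](R) → 2
  π[u](σ[f>=6](R)) → 2

== RESULT ==
u
r
t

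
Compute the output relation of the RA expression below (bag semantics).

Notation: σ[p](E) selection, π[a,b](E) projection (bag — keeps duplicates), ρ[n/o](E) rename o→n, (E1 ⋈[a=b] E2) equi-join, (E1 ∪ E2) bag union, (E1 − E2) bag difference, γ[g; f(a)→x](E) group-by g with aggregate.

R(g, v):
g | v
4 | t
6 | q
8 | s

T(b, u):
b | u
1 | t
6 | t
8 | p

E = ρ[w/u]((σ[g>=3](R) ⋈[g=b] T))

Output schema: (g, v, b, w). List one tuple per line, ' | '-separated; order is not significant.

Row counts bottom-up:
  R → 3
  σ[g>=3](R) → 3
  T → 3
  (σ[g>=3](R) ⋈[g=b] T) → 2
  ρ[w/u]((σ[g>=3](R) ⋈[g=b] T)) → 2

== RESULT ==
g | v | b | w
6 | q | 6 | t
8 | s | 8 | p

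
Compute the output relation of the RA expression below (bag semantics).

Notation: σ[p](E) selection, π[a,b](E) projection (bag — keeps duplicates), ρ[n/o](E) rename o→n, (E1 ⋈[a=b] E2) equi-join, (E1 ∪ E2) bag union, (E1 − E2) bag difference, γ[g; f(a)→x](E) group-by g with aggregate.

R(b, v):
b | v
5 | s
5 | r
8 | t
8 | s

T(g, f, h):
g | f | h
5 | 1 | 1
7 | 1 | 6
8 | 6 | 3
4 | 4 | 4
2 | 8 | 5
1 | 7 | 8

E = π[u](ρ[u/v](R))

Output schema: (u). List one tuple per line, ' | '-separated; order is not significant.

Subexpression sizes:
  R → 4
  ρ[u/v](R) → 4
  π[u](ρ[u/v](R)) → 4

== RESULT ==
u
r
s
s
t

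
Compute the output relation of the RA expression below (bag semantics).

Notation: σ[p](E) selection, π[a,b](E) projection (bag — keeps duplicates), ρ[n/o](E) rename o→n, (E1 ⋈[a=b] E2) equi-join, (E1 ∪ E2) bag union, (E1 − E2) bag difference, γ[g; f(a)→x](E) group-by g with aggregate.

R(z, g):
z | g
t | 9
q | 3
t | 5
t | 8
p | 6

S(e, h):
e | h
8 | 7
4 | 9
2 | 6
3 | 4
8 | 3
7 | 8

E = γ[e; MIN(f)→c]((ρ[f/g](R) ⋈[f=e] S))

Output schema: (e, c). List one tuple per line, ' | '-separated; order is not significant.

Stepwise |·|:
  R → 5
  ρ[f/g](R) → 5
  S → 6
  (ρ[f/g](R) ⋈[f=e] S) → 3
  γ[e; MIN(f)→c]((ρ[f/g](R) ⋈[f=e] S)) → 2

== RESULT ==
e | c
3 | 3
8 | 8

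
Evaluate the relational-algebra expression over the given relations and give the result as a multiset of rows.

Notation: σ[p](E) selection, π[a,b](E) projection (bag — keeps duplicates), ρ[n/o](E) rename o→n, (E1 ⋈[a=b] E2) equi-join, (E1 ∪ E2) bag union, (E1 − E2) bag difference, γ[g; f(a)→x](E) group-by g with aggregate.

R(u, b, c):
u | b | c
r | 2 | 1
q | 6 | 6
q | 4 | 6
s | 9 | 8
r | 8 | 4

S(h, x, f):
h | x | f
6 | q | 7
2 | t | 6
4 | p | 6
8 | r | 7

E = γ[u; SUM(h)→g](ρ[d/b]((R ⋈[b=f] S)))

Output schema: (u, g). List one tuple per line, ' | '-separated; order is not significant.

Stepwise |·|:
  R → 5
  S → 4
  (R ⋈[b=f] S) → 2
  ρ[d/b]((R ⋈[b=f] S)) → 2
  γ[u; SUM(h)→g](ρ[d/b]((R ⋈[b=f] S))) → 1

== RESULT ==
u | g
q | 6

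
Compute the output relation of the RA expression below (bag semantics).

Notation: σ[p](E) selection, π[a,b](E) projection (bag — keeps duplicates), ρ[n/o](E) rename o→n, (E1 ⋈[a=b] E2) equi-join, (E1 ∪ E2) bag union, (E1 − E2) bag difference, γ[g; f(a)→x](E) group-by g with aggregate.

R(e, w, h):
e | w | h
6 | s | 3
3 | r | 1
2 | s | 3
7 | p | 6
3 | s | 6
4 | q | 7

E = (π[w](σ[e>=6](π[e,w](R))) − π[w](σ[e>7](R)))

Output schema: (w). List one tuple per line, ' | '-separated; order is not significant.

Subexpression sizes:
  R → 6
  π[e,w](R) → 6
  σ[e>=6](π[e,w](R)) → 2
  π[w](σ[e>=6](π[e,w](R))) → 2
  R → 6
  σ[e>7](R) → 0
  π[w](σ[e>7](R)) → 0
  (π[w](σ[e>=6](π[e,w](R))) − π[w](σ[e>7](R))) → 2

== RESULT ==
w
p
s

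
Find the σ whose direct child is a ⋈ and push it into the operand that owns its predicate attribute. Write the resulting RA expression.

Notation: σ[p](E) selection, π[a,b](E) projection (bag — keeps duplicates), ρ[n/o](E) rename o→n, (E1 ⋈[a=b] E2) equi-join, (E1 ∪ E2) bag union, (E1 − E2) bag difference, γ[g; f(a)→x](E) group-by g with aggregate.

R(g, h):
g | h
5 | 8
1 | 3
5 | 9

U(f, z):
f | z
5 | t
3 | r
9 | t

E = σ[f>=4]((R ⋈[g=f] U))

σ filters on f, owned by the right side.
E' = (R ⋈[g=f] σ[f>=4](U))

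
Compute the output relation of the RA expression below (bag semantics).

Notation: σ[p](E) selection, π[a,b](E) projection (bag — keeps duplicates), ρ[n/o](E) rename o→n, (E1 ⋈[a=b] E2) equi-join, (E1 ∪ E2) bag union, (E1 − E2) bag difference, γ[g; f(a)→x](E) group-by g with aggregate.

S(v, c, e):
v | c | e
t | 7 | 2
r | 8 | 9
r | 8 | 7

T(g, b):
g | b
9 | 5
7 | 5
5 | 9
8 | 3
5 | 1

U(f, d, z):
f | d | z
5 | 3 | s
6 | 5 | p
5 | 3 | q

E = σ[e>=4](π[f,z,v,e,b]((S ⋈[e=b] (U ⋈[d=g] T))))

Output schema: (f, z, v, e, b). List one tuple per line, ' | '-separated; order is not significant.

Row counts bottom-up:
  S → 3
  U → 3
  T → 5
  (U ⋈[d=g] T) → 2
  (S ⋈[e=b] (U ⋈[d=g] T)) → 1
  π[f,z,v,e,b]((S ⋈[e=b] (U ⋈[d=g] T))) → 1
  σ[e>=4](π[f,z,v,e,b]((S ⋈[e=b] (U ⋈[d=g] T)))) → 1

== RESULT ==
f | z | v | e | b
6 | p | r | 9 | 9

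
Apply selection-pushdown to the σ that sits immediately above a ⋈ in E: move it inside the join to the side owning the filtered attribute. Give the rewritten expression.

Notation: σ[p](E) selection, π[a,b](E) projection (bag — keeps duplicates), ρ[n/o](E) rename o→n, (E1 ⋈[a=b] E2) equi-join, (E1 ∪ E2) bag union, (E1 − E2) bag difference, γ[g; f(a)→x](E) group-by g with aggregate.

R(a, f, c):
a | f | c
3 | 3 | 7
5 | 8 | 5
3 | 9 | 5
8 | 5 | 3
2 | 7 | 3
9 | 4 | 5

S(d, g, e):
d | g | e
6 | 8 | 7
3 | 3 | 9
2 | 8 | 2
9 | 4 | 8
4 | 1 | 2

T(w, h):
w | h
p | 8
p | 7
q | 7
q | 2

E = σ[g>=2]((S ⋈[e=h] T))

σ filters on g, owned by the left side.
E' = (σ[g>=2](S) ⋈[e=h] T)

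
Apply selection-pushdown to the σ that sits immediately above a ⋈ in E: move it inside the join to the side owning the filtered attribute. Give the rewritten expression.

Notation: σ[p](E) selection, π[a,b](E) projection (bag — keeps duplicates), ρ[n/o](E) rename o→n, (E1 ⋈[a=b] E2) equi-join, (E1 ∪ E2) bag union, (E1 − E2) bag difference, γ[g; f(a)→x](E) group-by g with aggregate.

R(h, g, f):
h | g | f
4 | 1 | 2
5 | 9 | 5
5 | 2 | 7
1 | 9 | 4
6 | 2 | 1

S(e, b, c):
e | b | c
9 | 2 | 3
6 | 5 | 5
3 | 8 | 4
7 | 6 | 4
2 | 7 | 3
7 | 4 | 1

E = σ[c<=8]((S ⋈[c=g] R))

σ filters on c, owned by the left side.
E' = (σ[c<=8](S) ⋈[c=g] R)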